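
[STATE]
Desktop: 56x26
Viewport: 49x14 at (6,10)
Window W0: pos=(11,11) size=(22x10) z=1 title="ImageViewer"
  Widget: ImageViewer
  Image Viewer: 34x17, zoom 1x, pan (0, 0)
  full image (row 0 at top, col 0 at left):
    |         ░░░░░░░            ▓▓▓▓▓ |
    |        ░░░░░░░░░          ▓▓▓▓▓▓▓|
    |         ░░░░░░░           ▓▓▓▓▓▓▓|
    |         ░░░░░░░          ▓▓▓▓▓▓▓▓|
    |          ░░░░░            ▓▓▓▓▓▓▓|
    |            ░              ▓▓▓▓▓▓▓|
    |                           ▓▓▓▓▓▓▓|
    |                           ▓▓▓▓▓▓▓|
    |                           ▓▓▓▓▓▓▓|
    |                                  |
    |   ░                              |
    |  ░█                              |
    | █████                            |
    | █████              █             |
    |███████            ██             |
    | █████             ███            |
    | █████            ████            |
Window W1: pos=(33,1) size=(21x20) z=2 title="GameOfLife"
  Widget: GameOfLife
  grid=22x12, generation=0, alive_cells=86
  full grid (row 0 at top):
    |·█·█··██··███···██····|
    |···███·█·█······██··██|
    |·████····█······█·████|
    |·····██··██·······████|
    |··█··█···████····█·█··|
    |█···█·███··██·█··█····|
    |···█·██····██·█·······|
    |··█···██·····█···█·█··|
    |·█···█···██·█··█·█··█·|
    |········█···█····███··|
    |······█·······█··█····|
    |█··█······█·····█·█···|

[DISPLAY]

                           ┃···█·███··██·█··█··┃ 
     ┏━━━━━━━━━━━━━━━━━━━━┓┃··█·██····██·█·····┃ 
     ┃ ImageViewer        ┃┃·█···██·····█···█·█┃ 
     ┠────────────────────┨┃█···█···██·█··█·█··┃ 
     ┃         ░░░░░░░    ┃┃·······█···█····███┃ 
     ┃        ░░░░░░░░░   ┃┃·····█·······█··█··┃ 
     ┃         ░░░░░░░    ┃┃··█······█·····█·█·┃ 
     ┃         ░░░░░░░    ┃┃                   ┃ 
     ┃          ░░░░░     ┃┃                   ┃ 
     ┃            ░       ┃┃                   ┃ 
     ┗━━━━━━━━━━━━━━━━━━━━┛┗━━━━━━━━━━━━━━━━━━━┛ 
                                                 
                                                 
                                                 


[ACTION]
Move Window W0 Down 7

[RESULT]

                           ┃···█·███··██·█··█··┃ 
                           ┃··█·██····██·█·····┃ 
                           ┃·█···██·····█···█·█┃ 
                           ┃█···█···██·█··█·█··┃ 
                           ┃·······█···█····███┃ 
                           ┃·····█·······█··█··┃ 
     ┏━━━━━━━━━━━━━━━━━━━━┓┃··█······█·····█·█·┃ 
     ┃ ImageViewer        ┃┃                   ┃ 
     ┠────────────────────┨┃                   ┃ 
     ┃         ░░░░░░░    ┃┃                   ┃ 
     ┃        ░░░░░░░░░   ┃┗━━━━━━━━━━━━━━━━━━━┛ 
     ┃         ░░░░░░░    ┃                      
     ┃         ░░░░░░░    ┃                      
     ┃          ░░░░░     ┃                      


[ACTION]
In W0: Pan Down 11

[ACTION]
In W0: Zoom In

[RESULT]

                           ┃···█·███··██·█··█··┃ 
                           ┃··█·██····██·█·····┃ 
                           ┃·█···██·····█···█·█┃ 
                           ┃█···█···██·█··█·█··┃ 
                           ┃·······█···█····███┃ 
                           ┃·····█·······█··█··┃ 
     ┏━━━━━━━━━━━━━━━━━━━━┓┃··█······█·····█·█·┃ 
     ┃ ImageViewer        ┃┃                   ┃ 
     ┠────────────────────┨┃                   ┃ 
     ┃                    ┃┃                   ┃ 
     ┃                    ┃┗━━━━━━━━━━━━━━━━━━━┛ 
     ┃                    ┃                      
     ┃                    ┃                      
     ┃                    ┃                      


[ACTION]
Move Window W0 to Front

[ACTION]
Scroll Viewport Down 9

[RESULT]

                           ┃·█···██·····█···█·█┃ 
                           ┃█···█···██·█··█·█··┃ 
                           ┃·······█···█····███┃ 
                           ┃·····█·······█··█··┃ 
     ┏━━━━━━━━━━━━━━━━━━━━┓┃··█······█·····█·█·┃ 
     ┃ ImageViewer        ┃┃                   ┃ 
     ┠────────────────────┨┃                   ┃ 
     ┃                    ┃┃                   ┃ 
     ┃                    ┃┗━━━━━━━━━━━━━━━━━━━┛ 
     ┃                    ┃                      
     ┃                    ┃                      
     ┃                    ┃                      
     ┃                    ┃                      
     ┗━━━━━━━━━━━━━━━━━━━━┛                      


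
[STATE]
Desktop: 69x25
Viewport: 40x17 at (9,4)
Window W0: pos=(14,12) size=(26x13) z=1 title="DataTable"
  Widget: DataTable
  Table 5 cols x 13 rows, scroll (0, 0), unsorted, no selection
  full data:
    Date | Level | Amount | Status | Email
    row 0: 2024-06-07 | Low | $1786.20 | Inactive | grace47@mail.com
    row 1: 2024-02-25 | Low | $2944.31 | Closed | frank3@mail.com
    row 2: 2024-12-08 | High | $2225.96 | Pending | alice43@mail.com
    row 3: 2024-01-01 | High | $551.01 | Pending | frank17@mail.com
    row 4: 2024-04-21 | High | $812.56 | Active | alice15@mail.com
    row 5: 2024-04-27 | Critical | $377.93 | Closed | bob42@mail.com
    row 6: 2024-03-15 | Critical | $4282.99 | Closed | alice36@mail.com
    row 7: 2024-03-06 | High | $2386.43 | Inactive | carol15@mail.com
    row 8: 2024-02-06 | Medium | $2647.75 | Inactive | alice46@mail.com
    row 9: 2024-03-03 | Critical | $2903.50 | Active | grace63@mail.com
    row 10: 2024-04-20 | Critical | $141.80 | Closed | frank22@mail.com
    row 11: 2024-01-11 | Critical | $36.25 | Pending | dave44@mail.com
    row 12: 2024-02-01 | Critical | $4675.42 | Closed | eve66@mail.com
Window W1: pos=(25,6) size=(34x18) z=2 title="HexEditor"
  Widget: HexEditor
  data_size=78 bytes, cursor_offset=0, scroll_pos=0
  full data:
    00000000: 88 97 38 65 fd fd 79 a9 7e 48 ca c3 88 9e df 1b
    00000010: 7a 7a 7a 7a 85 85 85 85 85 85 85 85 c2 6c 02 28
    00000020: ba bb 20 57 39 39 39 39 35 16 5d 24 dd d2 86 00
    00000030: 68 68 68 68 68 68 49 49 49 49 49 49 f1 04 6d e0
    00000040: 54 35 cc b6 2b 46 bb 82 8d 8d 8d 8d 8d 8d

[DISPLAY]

                                        
                                        
                ┏━━━━━━━━━━━━━━━━━━━━━━━
                ┃ HexEditor             
                ┠───────────────────────
                ┃00000000  88 97 38 65 f
                ┃00000010  7a 7a 7a 7a 8
                ┃00000020  ba bb 20 57 3
     ┏━━━━━━━━━━┃00000030  68 68 68 68 6
     ┃ DataTable┃00000040  54 35 cc b6 2
     ┠──────────┃                       
     ┃Date      ┃                       
     ┃──────────┃                       
     ┃2024-06-07┃                       
     ┃2024-02-25┃                       
     ┃2024-12-08┃                       
     ┃2024-01-01┃                       


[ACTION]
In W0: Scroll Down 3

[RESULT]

                                        
                                        
                ┏━━━━━━━━━━━━━━━━━━━━━━━
                ┃ HexEditor             
                ┠───────────────────────
                ┃00000000  88 97 38 65 f
                ┃00000010  7a 7a 7a 7a 8
                ┃00000020  ba bb 20 57 3
     ┏━━━━━━━━━━┃00000030  68 68 68 68 6
     ┃ DataTable┃00000040  54 35 cc b6 2
     ┠──────────┃                       
     ┃Date      ┃                       
     ┃──────────┃                       
     ┃2024-01-01┃                       
     ┃2024-04-21┃                       
     ┃2024-04-27┃                       
     ┃2024-03-15┃                       


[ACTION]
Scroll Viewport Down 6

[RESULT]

                ┠───────────────────────
                ┃00000000  88 97 38 65 f
                ┃00000010  7a 7a 7a 7a 8
                ┃00000020  ba bb 20 57 3
     ┏━━━━━━━━━━┃00000030  68 68 68 68 6
     ┃ DataTable┃00000040  54 35 cc b6 2
     ┠──────────┃                       
     ┃Date      ┃                       
     ┃──────────┃                       
     ┃2024-01-01┃                       
     ┃2024-04-21┃                       
     ┃2024-04-27┃                       
     ┃2024-03-15┃                       
     ┃2024-03-06┃                       
     ┃2024-02-06┃                       
     ┃2024-03-03┗━━━━━━━━━━━━━━━━━━━━━━━
     ┗━━━━━━━━━━━━━━━━━━━━━━━━┛         


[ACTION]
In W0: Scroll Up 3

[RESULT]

                ┠───────────────────────
                ┃00000000  88 97 38 65 f
                ┃00000010  7a 7a 7a 7a 8
                ┃00000020  ba bb 20 57 3
     ┏━━━━━━━━━━┃00000030  68 68 68 68 6
     ┃ DataTable┃00000040  54 35 cc b6 2
     ┠──────────┃                       
     ┃Date      ┃                       
     ┃──────────┃                       
     ┃2024-06-07┃                       
     ┃2024-02-25┃                       
     ┃2024-12-08┃                       
     ┃2024-01-01┃                       
     ┃2024-04-21┃                       
     ┃2024-04-27┃                       
     ┃2024-03-15┗━━━━━━━━━━━━━━━━━━━━━━━
     ┗━━━━━━━━━━━━━━━━━━━━━━━━┛         


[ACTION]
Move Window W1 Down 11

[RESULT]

                ┃ HexEditor             
                ┠───────────────────────
                ┃00000000  88 97 38 65 f
                ┃00000010  7a 7a 7a 7a 8
     ┏━━━━━━━━━━┃00000020  ba bb 20 57 3
     ┃ DataTable┃00000030  68 68 68 68 6
     ┠──────────┃00000040  54 35 cc b6 2
     ┃Date      ┃                       
     ┃──────────┃                       
     ┃2024-06-07┃                       
     ┃2024-02-25┃                       
     ┃2024-12-08┃                       
     ┃2024-01-01┃                       
     ┃2024-04-21┃                       
     ┃2024-04-27┃                       
     ┃2024-03-15┃                       
     ┗━━━━━━━━━━┗━━━━━━━━━━━━━━━━━━━━━━━


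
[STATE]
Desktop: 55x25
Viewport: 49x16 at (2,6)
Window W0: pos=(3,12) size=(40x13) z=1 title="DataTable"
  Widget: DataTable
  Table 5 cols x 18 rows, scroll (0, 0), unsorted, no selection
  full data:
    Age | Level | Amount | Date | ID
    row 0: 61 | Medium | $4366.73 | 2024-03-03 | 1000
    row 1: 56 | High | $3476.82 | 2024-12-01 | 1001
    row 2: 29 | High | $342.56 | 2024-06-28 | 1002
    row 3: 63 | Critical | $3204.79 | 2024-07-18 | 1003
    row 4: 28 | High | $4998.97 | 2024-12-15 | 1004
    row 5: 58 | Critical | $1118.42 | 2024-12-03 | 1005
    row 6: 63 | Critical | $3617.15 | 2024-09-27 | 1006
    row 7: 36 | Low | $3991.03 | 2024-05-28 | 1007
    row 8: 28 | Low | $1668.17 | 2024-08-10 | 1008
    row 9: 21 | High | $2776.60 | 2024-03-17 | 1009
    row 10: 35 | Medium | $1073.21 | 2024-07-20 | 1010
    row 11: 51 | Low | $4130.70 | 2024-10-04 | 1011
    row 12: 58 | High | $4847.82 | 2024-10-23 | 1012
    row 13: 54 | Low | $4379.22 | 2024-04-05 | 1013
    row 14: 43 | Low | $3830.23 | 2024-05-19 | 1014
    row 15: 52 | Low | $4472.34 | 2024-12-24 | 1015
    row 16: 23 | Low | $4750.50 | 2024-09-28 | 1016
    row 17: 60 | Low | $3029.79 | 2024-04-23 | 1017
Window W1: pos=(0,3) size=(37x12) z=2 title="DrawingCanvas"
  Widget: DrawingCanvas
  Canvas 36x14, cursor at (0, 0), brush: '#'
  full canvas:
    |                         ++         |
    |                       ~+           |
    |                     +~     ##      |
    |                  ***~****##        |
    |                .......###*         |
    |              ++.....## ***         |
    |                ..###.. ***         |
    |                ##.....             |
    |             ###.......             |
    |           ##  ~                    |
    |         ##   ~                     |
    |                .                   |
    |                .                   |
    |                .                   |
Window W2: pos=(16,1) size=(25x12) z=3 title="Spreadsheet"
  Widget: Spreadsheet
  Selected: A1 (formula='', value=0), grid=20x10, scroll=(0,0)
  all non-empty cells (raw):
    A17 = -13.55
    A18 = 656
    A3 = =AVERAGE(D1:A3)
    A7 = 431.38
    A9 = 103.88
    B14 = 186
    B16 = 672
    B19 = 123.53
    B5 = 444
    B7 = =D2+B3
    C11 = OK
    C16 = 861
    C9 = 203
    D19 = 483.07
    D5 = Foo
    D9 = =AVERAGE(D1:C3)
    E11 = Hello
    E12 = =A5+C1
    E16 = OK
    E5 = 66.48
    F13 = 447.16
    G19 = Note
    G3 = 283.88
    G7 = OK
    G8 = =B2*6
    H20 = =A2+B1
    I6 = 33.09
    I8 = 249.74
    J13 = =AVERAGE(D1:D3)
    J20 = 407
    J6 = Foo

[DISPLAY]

              ┃-----------------------┃          
              ┃  1      [0]       0   ┃          
              ┃  2        0       0   ┃          
              ┃  3 #CIRC!         0   ┃          
              ┃  4        0       0   ┃          
             +┃  5        0     444   ┃          
              ┗━━━━━━━━━━━━━━━━━━━━━━━┛━┓        
               ##.....            ┃     ┃        
━━━━━━━━━━━━━━━━━━━━━━━━━━━━━━━━━━┛─────┨        
 ┃Age│Level   │Amount  │Date      │ID   ┃        
 ┃───┼────────┼────────┼──────────┼──── ┃        
 ┃61 │Medium  │$4366.73│2024-03-03│1000 ┃        
 ┃56 │High    │$3476.82│2024-12-01│1001 ┃        
 ┃29 │High    │$342.56 │2024-06-28│1002 ┃        
 ┃63 │Critical│$3204.79│2024-07-18│1003 ┃        
 ┃28 │High    │$4998.97│2024-12-15│1004 ┃        


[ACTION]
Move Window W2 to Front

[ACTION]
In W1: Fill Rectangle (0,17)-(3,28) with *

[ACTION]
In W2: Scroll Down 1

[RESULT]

              ┃-----------------------┃          
              ┃  2        0       0   ┃          
              ┃  3 #CIRC!         0   ┃          
              ┃  4        0       0   ┃          
              ┃  5        0     444   ┃          
             +┃  6        0       0   ┃          
              ┗━━━━━━━━━━━━━━━━━━━━━━━┛━┓        
               ##.....            ┃     ┃        
━━━━━━━━━━━━━━━━━━━━━━━━━━━━━━━━━━┛─────┨        
 ┃Age│Level   │Amount  │Date      │ID   ┃        
 ┃───┼────────┼────────┼──────────┼──── ┃        
 ┃61 │Medium  │$4366.73│2024-03-03│1000 ┃        
 ┃56 │High    │$3476.82│2024-12-01│1001 ┃        
 ┃29 │High    │$342.56 │2024-06-28│1002 ┃        
 ┃63 │Critical│$3204.79│2024-07-18│1003 ┃        
 ┃28 │High    │$4998.97│2024-12-15│1004 ┃        


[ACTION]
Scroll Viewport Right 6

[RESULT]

          ┃-----------------------┃              
          ┃  2        0       0   ┃              
          ┃  3 #CIRC!         0   ┃              
          ┃  4        0       0   ┃              
          ┃  5        0     444   ┃              
         +┃  6        0       0   ┃              
          ┗━━━━━━━━━━━━━━━━━━━━━━━┛━┓            
           ##.....            ┃     ┃            
━━━━━━━━━━━━━━━━━━━━━━━━━━━━━━┛─────┨            
e│Level   │Amount  │Date      │ID   ┃            
─┼────────┼────────┼──────────┼──── ┃            
 │Medium  │$4366.73│2024-03-03│1000 ┃            
 │High    │$3476.82│2024-12-01│1001 ┃            
 │High    │$342.56 │2024-06-28│1002 ┃            
 │Critical│$3204.79│2024-07-18│1003 ┃            
 │High    │$4998.97│2024-12-15│1004 ┃            


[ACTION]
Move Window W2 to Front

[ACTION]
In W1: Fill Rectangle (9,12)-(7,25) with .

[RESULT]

          ┃-----------------------┃              
          ┃  2        0       0   ┃              
          ┃  3 #CIRC!         0   ┃              
          ┃  4        0       0   ┃              
          ┃  5        0     444   ┃              
         +┃  6        0       0   ┃              
          ┗━━━━━━━━━━━━━━━━━━━━━━━┛━┓            
       ..............         ┃     ┃            
━━━━━━━━━━━━━━━━━━━━━━━━━━━━━━┛─────┨            
e│Level   │Amount  │Date      │ID   ┃            
─┼────────┼────────┼──────────┼──── ┃            
 │Medium  │$4366.73│2024-03-03│1000 ┃            
 │High    │$3476.82│2024-12-01│1001 ┃            
 │High    │$342.56 │2024-06-28│1002 ┃            
 │Critical│$3204.79│2024-07-18│1003 ┃            
 │High    │$4998.97│2024-12-15│1004 ┃            


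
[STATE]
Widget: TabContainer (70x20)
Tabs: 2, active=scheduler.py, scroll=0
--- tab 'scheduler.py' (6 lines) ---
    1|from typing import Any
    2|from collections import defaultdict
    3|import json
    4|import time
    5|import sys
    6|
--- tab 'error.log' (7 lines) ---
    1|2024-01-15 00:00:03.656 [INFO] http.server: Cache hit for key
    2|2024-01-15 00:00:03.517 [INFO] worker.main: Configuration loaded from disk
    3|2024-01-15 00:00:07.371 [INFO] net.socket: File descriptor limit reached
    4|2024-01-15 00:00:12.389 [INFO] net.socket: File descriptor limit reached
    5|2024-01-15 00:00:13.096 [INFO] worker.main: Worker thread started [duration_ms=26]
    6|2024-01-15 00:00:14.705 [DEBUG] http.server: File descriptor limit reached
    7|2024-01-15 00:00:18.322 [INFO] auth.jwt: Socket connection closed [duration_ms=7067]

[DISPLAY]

[scheduler.py]│ error.log                                             
──────────────────────────────────────────────────────────────────────
from typing import Any                                                
from collections import defaultdict                                   
import json                                                           
import time                                                           
import sys                                                            
                                                                      
                                                                      
                                                                      
                                                                      
                                                                      
                                                                      
                                                                      
                                                                      
                                                                      
                                                                      
                                                                      
                                                                      
                                                                      


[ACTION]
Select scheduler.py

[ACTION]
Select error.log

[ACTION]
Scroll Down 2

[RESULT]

 scheduler.py │[error.log]                                            
──────────────────────────────────────────────────────────────────────
2024-01-15 00:00:07.371 [INFO] net.socket: File descriptor limit reach
2024-01-15 00:00:12.389 [INFO] net.socket: File descriptor limit reach
2024-01-15 00:00:13.096 [INFO] worker.main: Worker thread started [dur
2024-01-15 00:00:14.705 [DEBUG] http.server: File descriptor limit rea
2024-01-15 00:00:18.322 [INFO] auth.jwt: Socket connection closed [dur
                                                                      
                                                                      
                                                                      
                                                                      
                                                                      
                                                                      
                                                                      
                                                                      
                                                                      
                                                                      
                                                                      
                                                                      
                                                                      


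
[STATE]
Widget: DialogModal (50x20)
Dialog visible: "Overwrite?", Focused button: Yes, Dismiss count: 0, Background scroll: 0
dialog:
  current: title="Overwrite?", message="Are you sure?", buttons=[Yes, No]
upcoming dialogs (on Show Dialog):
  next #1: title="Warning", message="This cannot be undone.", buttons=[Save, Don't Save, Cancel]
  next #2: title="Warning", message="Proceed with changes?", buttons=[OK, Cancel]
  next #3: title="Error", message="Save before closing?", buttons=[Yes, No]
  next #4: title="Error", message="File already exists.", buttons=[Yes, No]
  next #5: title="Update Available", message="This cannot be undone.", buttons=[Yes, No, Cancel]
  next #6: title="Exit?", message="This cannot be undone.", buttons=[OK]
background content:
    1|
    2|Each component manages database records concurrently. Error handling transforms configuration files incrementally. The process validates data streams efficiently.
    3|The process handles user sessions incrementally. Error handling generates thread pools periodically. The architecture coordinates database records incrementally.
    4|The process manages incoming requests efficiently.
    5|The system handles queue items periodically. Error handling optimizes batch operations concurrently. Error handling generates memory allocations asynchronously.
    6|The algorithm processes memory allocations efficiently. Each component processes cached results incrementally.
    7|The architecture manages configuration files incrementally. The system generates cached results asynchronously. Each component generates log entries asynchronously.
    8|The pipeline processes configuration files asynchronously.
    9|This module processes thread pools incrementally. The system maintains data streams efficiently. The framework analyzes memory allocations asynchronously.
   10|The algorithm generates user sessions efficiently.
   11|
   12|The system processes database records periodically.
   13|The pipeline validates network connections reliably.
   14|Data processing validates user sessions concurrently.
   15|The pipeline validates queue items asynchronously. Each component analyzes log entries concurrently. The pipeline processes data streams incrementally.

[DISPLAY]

                                                  
Each component manages database records concurrent
The process handles user sessions incrementally. E
The process manages incoming requests efficiently.
The system handles queue items periodically. Error
The algorithm processes memory allocations efficie
The architecture manages configuration files incre
The pipeline pro┌───────────────┐ion files asynchr
This module proc│   Overwrite?  │s incrementally. 
The algorithm ge│ Are you sure? │ions efficiently.
                │   [Yes]  No   │                 
The system proce└───────────────┘ords periodically
The pipeline validates network connections reliabl
Data processing validates user sessions concurrent
The pipeline validates queue items asynchronously.
                                                  
                                                  
                                                  
                                                  
                                                  


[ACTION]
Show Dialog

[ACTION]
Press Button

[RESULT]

                                                  
Each component manages database records concurrent
The process handles user sessions incrementally. E
The process manages incoming requests efficiently.
The system handles queue items periodically. Error
The algorithm processes memory allocations efficie
The architecture manages configuration files incre
The pipeline processes configuration files asynchr
This module processes thread pools incrementally. 
The algorithm generates user sessions efficiently.
                                                  
The system processes database records periodically
The pipeline validates network connections reliabl
Data processing validates user sessions concurrent
The pipeline validates queue items asynchronously.
                                                  
                                                  
                                                  
                                                  
                                                  


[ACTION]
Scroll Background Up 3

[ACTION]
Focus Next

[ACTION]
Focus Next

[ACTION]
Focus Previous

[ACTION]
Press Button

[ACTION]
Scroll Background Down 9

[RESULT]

The algorithm generates user sessions efficiently.
                                                  
The system processes database records periodically
The pipeline validates network connections reliabl
Data processing validates user sessions concurrent
The pipeline validates queue items asynchronously.
                                                  
                                                  
                                                  
                                                  
                                                  
                                                  
                                                  
                                                  
                                                  
                                                  
                                                  
                                                  
                                                  
                                                  


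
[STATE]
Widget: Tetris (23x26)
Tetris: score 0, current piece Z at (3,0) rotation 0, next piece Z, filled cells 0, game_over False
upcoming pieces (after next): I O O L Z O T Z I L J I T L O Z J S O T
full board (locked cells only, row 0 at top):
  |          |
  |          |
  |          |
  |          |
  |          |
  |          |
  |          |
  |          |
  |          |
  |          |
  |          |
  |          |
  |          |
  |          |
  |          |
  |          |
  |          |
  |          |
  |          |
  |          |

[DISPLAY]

   ▓▓     │Next:       
    ▓▓    │▓▓          
          │ ▓▓         
          │            
          │            
          │            
          │Score:      
          │0           
          │            
          │            
          │            
          │            
          │            
          │            
          │            
          │            
          │            
          │            
          │            
          │            
          │            
          │            
          │            
          │            
          │            
          │            


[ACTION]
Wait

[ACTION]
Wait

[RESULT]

          │Next:       
          │▓▓          
   ▓▓     │ ▓▓         
    ▓▓    │            
          │            
          │            
          │Score:      
          │0           
          │            
          │            
          │            
          │            
          │            
          │            
          │            
          │            
          │            
          │            
          │            
          │            
          │            
          │            
          │            
          │            
          │            
          │            


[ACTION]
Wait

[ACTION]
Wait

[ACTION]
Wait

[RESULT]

          │Next:       
          │▓▓          
          │ ▓▓         
          │            
          │            
   ▓▓     │            
    ▓▓    │Score:      
          │0           
          │            
          │            
          │            
          │            
          │            
          │            
          │            
          │            
          │            
          │            
          │            
          │            
          │            
          │            
          │            
          │            
          │            
          │            


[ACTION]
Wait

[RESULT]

          │Next:       
          │▓▓          
          │ ▓▓         
          │            
          │            
          │            
   ▓▓     │Score:      
    ▓▓    │0           
          │            
          │            
          │            
          │            
          │            
          │            
          │            
          │            
          │            
          │            
          │            
          │            
          │            
          │            
          │            
          │            
          │            
          │            


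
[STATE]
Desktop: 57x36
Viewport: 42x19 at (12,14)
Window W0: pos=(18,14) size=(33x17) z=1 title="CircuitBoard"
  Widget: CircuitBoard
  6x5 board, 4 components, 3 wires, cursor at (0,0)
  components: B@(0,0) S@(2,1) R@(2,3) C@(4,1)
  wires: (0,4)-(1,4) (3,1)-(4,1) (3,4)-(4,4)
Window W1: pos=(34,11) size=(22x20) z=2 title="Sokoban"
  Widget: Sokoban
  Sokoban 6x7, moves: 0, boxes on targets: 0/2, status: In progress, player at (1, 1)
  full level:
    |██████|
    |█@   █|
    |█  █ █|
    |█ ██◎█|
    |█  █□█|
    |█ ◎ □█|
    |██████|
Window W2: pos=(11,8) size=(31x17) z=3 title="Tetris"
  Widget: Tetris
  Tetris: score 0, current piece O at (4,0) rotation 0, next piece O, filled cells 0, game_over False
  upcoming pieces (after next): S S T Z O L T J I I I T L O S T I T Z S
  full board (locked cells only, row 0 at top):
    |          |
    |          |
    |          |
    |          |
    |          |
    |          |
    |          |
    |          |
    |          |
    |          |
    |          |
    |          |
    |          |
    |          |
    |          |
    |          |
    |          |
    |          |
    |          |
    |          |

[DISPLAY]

          │                  ┃            
          │                  ┃            
          │                  ┃            
          │Score:            ┃            
          │0                 ┃            
          │                  ┃            
          │                  ┃            
          │                  ┃0  0/2      
          │                  ┃            
          │                  ┃            
━━━━━━━━━━━━━━━━━━━━━━━━━━━━━┛            
      ┃        │      ┃                   
      ┃4       C      ┃                   
      ┃Cursor: (0,0)  ┃                   
      ┃               ┃                   
      ┃               ┃                   
      ┗━━━━━━━━━━━━━━━┗━━━━━━━━━━━━━━━━━━━
                                          
                                          


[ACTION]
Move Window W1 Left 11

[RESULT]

          │                  ┃  ┃━━━━━┓   
          │                  ┃  ┃     ┃   
          │                  ┃  ┃─────┨   
          │Score:            ┃  ┃     ┃   
          │0                 ┃  ┃     ┃   
          │                  ┃  ┃     ┃   
          │                  ┃  ┃     ┃   
          │                  ┃  ┃     ┃   
          │                  ┃  ┃     ┃   
          │                  ┃  ┃     ┃   
━━━━━━━━━━━━━━━━━━━━━━━━━━━━━┛  ┃     ┃   
      ┃    ┃                    ┃     ┃   
      ┃4   ┃                    ┃     ┃   
      ┃Curs┃                    ┃     ┃   
      ┃    ┃                    ┃     ┃   
      ┃    ┃                    ┃     ┃   
      ┗━━━━┗━━━━━━━━━━━━━━━━━━━━┛━━━━━┛   
                                          
                                          


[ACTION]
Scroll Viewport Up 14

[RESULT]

                                          
                                          
                                          
                                          
                                          
                                          
                                          
                                          
━━━━━━━━━━━━━━━━━━━━━━━━━━━━━┓            
 Tetris                      ┃            
─────────────────────────────┨            
          │Next:             ┃━━┓         
          │▓▓                ┃  ┃         
          │▓▓                ┃──┨         
          │                  ┃  ┃━━━━━┓   
          │                  ┃  ┃     ┃   
          │                  ┃  ┃─────┨   
          │Score:            ┃  ┃     ┃   
          │0                 ┃  ┃     ┃   


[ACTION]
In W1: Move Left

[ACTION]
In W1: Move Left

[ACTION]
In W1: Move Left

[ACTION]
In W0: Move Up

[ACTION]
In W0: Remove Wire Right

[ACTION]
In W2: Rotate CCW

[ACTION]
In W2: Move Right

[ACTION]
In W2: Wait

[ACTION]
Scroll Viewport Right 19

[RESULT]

                                          
                                          
                                          
                                          
                                          
                                          
                                          
                                          
━━━━━━━━━━━━━━━━━━━━━━━━━━┓               
tris                      ┃               
──────────────────────────┨               
       │Next:             ┃━━┓            
       │▓▓                ┃  ┃            
       │▓▓                ┃──┨            
       │                  ┃  ┃━━━━━┓      
       │                  ┃  ┃     ┃      
       │                  ┃  ┃─────┨      
       │Score:            ┃  ┃     ┃      
       │0                 ┃  ┃     ┃      


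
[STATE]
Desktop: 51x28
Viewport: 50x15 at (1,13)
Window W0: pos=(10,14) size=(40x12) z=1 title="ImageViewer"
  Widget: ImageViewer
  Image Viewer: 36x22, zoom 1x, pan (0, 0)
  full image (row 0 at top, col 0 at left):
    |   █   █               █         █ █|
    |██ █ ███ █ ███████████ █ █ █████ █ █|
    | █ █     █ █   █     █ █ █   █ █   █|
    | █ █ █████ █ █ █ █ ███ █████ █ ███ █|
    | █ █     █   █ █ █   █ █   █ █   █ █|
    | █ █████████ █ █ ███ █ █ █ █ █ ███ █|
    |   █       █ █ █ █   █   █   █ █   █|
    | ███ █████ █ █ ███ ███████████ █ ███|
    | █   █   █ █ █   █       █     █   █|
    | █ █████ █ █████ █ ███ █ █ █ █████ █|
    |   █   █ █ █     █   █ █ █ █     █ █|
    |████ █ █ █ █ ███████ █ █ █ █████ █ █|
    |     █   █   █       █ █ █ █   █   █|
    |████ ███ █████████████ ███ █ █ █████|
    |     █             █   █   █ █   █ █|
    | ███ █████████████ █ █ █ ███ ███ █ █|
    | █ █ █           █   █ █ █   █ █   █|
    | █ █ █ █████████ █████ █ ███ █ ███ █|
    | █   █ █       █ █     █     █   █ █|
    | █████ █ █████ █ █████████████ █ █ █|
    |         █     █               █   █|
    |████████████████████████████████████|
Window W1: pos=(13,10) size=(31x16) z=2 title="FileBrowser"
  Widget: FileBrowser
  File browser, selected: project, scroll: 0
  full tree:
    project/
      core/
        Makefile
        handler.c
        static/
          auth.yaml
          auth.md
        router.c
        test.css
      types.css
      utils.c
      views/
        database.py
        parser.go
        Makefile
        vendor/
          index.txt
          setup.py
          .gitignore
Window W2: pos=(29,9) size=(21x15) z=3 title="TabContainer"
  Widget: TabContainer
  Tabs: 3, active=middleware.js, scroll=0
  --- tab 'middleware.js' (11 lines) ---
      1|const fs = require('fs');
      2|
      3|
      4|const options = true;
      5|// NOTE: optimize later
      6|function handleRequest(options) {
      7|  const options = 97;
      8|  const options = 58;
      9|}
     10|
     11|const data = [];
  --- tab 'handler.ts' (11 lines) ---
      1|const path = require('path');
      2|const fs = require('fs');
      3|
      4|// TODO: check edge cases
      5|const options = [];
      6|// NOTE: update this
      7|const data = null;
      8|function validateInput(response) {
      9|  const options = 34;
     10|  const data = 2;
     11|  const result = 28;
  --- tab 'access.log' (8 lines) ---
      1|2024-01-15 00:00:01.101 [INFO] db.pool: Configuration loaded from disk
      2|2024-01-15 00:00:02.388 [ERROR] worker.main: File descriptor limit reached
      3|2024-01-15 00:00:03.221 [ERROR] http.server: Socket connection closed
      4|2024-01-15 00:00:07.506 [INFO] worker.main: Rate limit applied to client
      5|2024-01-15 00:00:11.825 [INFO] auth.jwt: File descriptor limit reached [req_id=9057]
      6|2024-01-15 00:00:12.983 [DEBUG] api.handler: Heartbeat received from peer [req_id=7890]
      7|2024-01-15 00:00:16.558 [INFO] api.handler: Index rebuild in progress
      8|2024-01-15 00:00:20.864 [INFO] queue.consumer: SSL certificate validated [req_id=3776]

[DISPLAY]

            ┃> [-] project/ ┃───────────────────┃ 
         ┏━━┃    [+] core/  ┃const fs = require(┃ 
         ┃ I┃    types.css  ┃                   ┃ 
         ┠──┃    utils.c    ┃                   ┃ 
         ┃  ┃    [+] views/ ┃const options = tru┃ 
         ┃██┃               ┃// NOTE: optimize l┃ 
         ┃ █┃               ┃function handleRequ┃ 
         ┃ █┃               ┃  const options = 9┃ 
         ┃ █┃               ┃  const options = 5┃ 
         ┃ █┃               ┃}                  ┃ 
         ┃  ┃               ┗━━━━━━━━━━━━━━━━━━━┛ 
         ┃ █┃                             ┃███  ┃ 
         ┗━━┗━━━━━━━━━━━━━━━━━━━━━━━━━━━━━┛━━━━━┛ 
                                                  
                                                  


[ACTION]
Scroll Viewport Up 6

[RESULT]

                                                  
                                                  
                            ┏━━━━━━━━━━━━━━━━━━━┓ 
            ┏━━━━━━━━━━━━━━━┃ TabContainer      ┃ 
            ┃ FileBrowser   ┠───────────────────┨ 
            ┠───────────────┃[middleware.js]│ ha┃ 
            ┃> [-] project/ ┃───────────────────┃ 
         ┏━━┃    [+] core/  ┃const fs = require(┃ 
         ┃ I┃    types.css  ┃                   ┃ 
         ┠──┃    utils.c    ┃                   ┃ 
         ┃  ┃    [+] views/ ┃const options = tru┃ 
         ┃██┃               ┃// NOTE: optimize l┃ 
         ┃ █┃               ┃function handleRequ┃ 
         ┃ █┃               ┃  const options = 9┃ 
         ┃ █┃               ┃  const options = 5┃ 


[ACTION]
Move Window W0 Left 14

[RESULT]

                                                  
                                                  
                            ┏━━━━━━━━━━━━━━━━━━━┓ 
            ┏━━━━━━━━━━━━━━━┃ TabContainer      ┃ 
            ┃ FileBrowser   ┠───────────────────┨ 
            ┠───────────────┃[middleware.js]│ ha┃ 
            ┃> [-] project/ ┃───────────────────┃ 
━━━━━━━━━━━━┃    [+] core/  ┃const fs = require(┃ 
 ImageViewer┃    types.css  ┃                   ┃ 
────────────┃    utils.c    ┃                   ┃ 
   █   █    ┃    [+] views/ ┃const options = tru┃ 
██ █ ███ █ █┃               ┃// NOTE: optimize l┃ 
 █ █     █ █┃               ┃function handleRequ┃ 
 █ █ █████ █┃               ┃  const options = 9┃ 
 █ █     █  ┃               ┃  const options = 5┃ 


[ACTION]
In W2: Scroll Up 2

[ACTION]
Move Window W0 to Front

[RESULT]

                                                  
                                                  
                            ┏━━━━━━━━━━━━━━━━━━━┓ 
            ┏━━━━━━━━━━━━━━━┃ TabContainer      ┃ 
            ┃ FileBrowser   ┠───────────────────┨ 
            ┠───────────────┃[middleware.js]│ ha┃ 
            ┃> [-] project/ ┃───────────────────┃ 
━━━━━━━━━━━━━━━━━━━━━━━━━━━━━━━━━━━━━━┓ require(┃ 
 ImageViewer                          ┃         ┃ 
──────────────────────────────────────┨         ┃ 
   █   █               █         █ █  ┃ons = tru┃ 
██ █ ███ █ ███████████ █ █ █████ █ █  ┃ptimize l┃ 
 █ █     █ █   █     █ █ █   █ █   █  ┃andleRequ┃ 
 █ █ █████ █ █ █ █ ███ █████ █ ███ █  ┃tions = 9┃ 
 █ █     █   █ █ █   █ █   █ █   █ █  ┃tions = 5┃ 


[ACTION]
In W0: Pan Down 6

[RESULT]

                                                  
                                                  
                            ┏━━━━━━━━━━━━━━━━━━━┓ 
            ┏━━━━━━━━━━━━━━━┃ TabContainer      ┃ 
            ┃ FileBrowser   ┠───────────────────┨ 
            ┠───────────────┃[middleware.js]│ ha┃ 
            ┃> [-] project/ ┃───────────────────┃ 
━━━━━━━━━━━━━━━━━━━━━━━━━━━━━━━━━━━━━━┓ require(┃ 
 ImageViewer                          ┃         ┃ 
──────────────────────────────────────┨         ┃ 
   █       █ █ █ █   █   █   █ █   █  ┃ons = tru┃ 
 ███ █████ █ █ ███ ███████████ █ ███  ┃ptimize l┃ 
 █   █   █ █ █   █       █     █   █  ┃andleRequ┃ 
 █ █████ █ █████ █ ███ █ █ █ █████ █  ┃tions = 9┃ 
   █   █ █ █     █   █ █ █ █     █ █  ┃tions = 5┃ 
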